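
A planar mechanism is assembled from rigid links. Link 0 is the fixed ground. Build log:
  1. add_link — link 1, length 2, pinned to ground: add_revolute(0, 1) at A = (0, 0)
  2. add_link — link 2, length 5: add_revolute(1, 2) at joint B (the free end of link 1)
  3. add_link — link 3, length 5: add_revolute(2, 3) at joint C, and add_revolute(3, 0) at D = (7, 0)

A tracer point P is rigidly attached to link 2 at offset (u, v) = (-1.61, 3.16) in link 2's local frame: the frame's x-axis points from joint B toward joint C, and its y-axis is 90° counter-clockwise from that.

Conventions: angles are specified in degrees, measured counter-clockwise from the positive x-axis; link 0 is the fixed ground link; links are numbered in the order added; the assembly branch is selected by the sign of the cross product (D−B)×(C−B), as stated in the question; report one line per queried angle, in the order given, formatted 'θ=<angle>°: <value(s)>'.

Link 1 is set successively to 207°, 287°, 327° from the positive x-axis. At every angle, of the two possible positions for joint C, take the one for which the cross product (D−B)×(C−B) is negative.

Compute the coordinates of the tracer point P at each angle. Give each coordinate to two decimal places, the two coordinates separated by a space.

A=(0,0), D=(7.00,0)
θ=207°: B = A + 2.00·(cos207°, sin207°) = (-1.7820, -0.9080)
θ=207°: |BD| = 8.8288
θ=207°: circle(B,5.00) ∩ circle(D,5.00): a=4.4144, h=2.3480
θ=207°:   candidates: C₊=(2.3675,1.8815) cross=20.730; C₋=(2.8505,-2.7895) cross=-20.730
θ=207°:   branch - wants cross < 0 → take C=(2.8505,-2.7895) (cross=-20.730)
θ=207°: ex = (C−B)/|BC| = (0.9265,-0.3763); ey = (0.3763,0.9265)
θ=207°: P = B + -1.61·ex + 3.16·ey = (-2.0845,2.6256)
θ=287°: B = A + 2.00·(cos287°, sin287°) = (0.5847, -1.9126)
θ=287°: |BD| = 6.6943
θ=287°: circle(B,5.00) ∩ circle(D,5.00): a=3.3471, h=3.7144
θ=287°:   candidates: C₊=(2.7311,2.6032) cross=24.865; C₋=(4.8536,-4.5159) cross=-24.865
θ=287°:   branch - wants cross < 0 → take C=(4.8536,-4.5159) (cross=-24.865)
θ=287°: ex = (C−B)/|BC| = (0.8538,-0.5206); ey = (0.5206,0.8538)
θ=287°: P = B + -1.61·ex + 3.16·ey = (0.8554,1.6236)
θ=327°: B = A + 2.00·(cos327°, sin327°) = (1.6773, -1.0893)
θ=327°: |BD| = 5.4330
θ=327°: circle(B,5.00) ∩ circle(D,5.00): a=2.7165, h=4.1977
θ=327°:   candidates: C₊=(3.4971,3.5678) cross=22.806; C₋=(5.1803,-4.6571) cross=-22.806
θ=327°:   branch - wants cross < 0 → take C=(5.1803,-4.6571) (cross=-22.806)
θ=327°: ex = (C−B)/|BC| = (0.7006,-0.7136); ey = (0.7136,0.7006)
θ=327°: P = B + -1.61·ex + 3.16·ey = (2.8043,2.2734)

θ=207°: -2.08 2.63
θ=287°: 0.86 1.62
θ=327°: 2.80 2.27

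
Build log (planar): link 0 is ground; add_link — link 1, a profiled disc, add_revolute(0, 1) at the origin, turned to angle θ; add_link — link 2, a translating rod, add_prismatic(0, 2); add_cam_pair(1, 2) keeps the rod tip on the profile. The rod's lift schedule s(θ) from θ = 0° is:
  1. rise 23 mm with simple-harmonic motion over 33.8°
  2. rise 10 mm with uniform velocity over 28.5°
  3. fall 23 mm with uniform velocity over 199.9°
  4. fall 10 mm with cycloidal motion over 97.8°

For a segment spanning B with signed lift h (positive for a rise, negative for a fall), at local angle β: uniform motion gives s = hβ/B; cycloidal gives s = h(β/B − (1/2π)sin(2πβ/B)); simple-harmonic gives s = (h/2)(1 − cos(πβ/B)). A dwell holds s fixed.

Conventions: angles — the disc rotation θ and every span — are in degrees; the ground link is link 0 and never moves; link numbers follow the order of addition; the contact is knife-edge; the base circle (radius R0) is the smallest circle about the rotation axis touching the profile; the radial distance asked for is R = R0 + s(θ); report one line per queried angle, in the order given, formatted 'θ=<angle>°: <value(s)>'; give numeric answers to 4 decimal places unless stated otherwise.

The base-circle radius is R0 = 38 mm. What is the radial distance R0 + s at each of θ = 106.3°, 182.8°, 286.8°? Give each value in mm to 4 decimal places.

seg 1 [0°–33.8°] simple-harmonic, h=23: full span → s += 23 → s = 23.0000
seg 2 [33.8°–62.3°] uniform, h=10: full span → s += 10 → s = 33.0000
seg 3 [62.3°–262.2°] uniform, h=-23: θ=106.3° here. β=44, B=199.9. -23·44/199.9 = -5.0625 → s = 27.9375
seg 3 [62.3°–262.2°] uniform, h=-23: θ=182.8° here. β=120.5, B=199.9. -23·120.5/199.9 = -13.8644 → s = 19.1356
seg 3 [62.3°–262.2°] uniform, h=-23: full span → s += -23 → s = 10.0000
seg 4 [262.2°–360°] cycloidal, h=-10: θ=286.8° here. β=24.6, B=97.8. -10·(0.2515 − sin(2π·0.2515)/(2π)) = -0.9239 → s = 9.0761
θ=106.3°: R = R0 + s = 38 + 27.9375 = 65.9375
θ=182.8°: R = R0 + s = 38 + 19.1356 = 57.1356
θ=286.8°: R = R0 + s = 38 + 9.0761 = 47.0761

θ=106.3°: 65.9375
θ=182.8°: 57.1356
θ=286.8°: 47.0761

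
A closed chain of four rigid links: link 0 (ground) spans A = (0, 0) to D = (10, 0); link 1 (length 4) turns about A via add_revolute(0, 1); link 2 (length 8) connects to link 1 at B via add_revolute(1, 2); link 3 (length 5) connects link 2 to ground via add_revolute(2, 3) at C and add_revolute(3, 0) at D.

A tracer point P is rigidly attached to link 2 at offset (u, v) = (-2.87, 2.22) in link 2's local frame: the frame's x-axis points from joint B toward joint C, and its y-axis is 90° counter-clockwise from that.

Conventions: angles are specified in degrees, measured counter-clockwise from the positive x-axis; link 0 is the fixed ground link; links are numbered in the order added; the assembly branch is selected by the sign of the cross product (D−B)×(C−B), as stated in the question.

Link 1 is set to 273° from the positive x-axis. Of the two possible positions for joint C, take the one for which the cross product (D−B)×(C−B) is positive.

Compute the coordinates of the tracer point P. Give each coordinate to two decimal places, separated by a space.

A=(0,0), D=(10.00,0)
B = A + 4.00·(cos273°, sin273°) = (0.2093, -3.9945)
|BD| = 10.5742
circle(B,8.00) ∩ circle(D,5.00): a=7.1312, h=3.6257
  candidates: C₊=(5.4425,2.0565) cross=38.339; C₋=(8.1818,-4.6577) cross=-38.339
  branch + wants cross > 0 → take C=(5.4425,2.0565) (cross=38.339)
ex = (C−B)/|BC| = (0.6541,0.7564); ey = (-0.7564,0.6541)
P = B + -2.87·ex + 2.22·ey = (-3.3472,-4.7131)

-3.35 -4.71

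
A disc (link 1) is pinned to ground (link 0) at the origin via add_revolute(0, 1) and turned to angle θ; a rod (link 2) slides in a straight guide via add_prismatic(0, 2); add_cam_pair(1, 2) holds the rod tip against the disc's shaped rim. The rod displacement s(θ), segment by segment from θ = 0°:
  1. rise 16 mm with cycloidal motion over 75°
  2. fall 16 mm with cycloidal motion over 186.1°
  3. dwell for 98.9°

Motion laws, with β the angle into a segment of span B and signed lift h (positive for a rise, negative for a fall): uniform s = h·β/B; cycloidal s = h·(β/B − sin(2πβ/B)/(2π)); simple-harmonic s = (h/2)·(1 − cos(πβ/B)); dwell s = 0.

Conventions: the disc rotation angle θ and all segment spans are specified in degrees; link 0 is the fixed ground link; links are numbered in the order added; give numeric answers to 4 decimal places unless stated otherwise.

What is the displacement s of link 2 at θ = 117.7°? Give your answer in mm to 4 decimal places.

segment 1 (0° to 75°, cycloidal, h = 16) is passed completely: s = 0.0000 + (16) = 16.0000
θ = 117.7° falls in segment 2 (75° to 261.1°, cycloidal, h = -16): β = 117.7 − 75 = 42.7°, B = 186.1°; Δs = -16·(0.2294 − sin(2π·0.2294)/(2π)) = -1.1459; s = 16.0000 − 1.1459 = 14.8541

14.8541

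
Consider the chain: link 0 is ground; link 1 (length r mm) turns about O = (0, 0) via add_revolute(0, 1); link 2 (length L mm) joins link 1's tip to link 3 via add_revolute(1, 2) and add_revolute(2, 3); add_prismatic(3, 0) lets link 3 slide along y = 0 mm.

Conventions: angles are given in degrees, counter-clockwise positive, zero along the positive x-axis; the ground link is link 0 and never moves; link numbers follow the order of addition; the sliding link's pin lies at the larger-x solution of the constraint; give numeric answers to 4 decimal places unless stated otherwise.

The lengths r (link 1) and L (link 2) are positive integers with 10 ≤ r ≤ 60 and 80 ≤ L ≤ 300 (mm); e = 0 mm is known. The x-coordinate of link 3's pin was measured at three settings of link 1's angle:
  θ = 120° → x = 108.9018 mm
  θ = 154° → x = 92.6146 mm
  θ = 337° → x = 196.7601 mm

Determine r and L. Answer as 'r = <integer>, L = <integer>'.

constraint per measurement: (x − r cos θ)² + (r sin θ − e)² = L²
subtracting the θ₁ and θ₂ equations cancels the r² and L² terms:
r = (x₁² − x₂²) / (2[(x₁cos θ₁ + e sin θ₁) − (x₂cos θ₂ + e sin θ₂)]) = 57.0003 → r = 57
L² = (x₁ − r cos θ₁)² + (r sin θ₁ − e)² = 21316.0046 → L = 146.0000 → L = 146
check at θ₃=337°: x = 196.7601 (printed 196.7601) ✓

r = 57, L = 146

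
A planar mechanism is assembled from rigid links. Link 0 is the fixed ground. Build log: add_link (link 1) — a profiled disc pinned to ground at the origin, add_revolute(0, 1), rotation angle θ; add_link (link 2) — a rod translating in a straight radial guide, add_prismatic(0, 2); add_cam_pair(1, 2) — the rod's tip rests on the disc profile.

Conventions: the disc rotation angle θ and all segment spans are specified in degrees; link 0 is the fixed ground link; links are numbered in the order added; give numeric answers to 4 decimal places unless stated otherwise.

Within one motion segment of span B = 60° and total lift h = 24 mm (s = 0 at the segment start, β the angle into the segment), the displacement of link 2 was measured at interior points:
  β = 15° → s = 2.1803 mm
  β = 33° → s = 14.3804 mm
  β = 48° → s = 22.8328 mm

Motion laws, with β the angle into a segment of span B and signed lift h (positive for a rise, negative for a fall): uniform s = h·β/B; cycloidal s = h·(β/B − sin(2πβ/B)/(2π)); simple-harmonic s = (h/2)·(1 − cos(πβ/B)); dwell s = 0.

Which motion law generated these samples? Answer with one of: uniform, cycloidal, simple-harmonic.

candidates at β/B = r: uniform s = h·r (linear in β); cycloidal s = h·(r − sin(2πr)/(2π)); simple-harmonic s = (h/2)(1 − cos(πr))
β=15°: printed 2.1803 | uniform 6.0000, cycloidal 2.1803, simple-harmonic 3.5147
β=33°: printed 14.3804 | uniform 13.2000, cycloidal 14.3804, simple-harmonic 13.8772
β=48°: printed 22.8328 | uniform 19.2000, cycloidal 22.8328, simple-harmonic 21.7082
only one law matches every sample → cycloidal

cycloidal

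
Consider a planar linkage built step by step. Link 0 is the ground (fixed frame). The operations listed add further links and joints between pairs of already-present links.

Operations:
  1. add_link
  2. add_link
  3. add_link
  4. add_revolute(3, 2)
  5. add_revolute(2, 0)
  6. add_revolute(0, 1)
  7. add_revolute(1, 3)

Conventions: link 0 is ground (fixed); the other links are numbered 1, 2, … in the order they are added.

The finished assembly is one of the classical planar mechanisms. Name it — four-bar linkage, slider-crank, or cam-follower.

links: 4 (incl. ground); joints: 4 revolute, 0 prismatic, 0 higher (cam) pair, forming one closed loop
4 links in a single 4R loop → four-bar linkage

four-bar linkage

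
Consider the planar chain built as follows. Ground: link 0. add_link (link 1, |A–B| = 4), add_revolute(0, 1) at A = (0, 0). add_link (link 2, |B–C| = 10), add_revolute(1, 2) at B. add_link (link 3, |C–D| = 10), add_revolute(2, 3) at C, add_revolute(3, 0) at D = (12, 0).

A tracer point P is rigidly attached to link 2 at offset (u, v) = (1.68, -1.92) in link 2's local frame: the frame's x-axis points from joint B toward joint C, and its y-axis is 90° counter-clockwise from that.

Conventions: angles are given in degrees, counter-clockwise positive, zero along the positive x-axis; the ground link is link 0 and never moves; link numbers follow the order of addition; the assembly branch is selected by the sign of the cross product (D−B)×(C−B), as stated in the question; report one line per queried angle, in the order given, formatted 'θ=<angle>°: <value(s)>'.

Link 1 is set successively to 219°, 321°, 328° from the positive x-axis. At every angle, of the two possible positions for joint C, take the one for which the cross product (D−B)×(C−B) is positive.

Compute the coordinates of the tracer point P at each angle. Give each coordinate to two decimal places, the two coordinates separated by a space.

A=(0,0), D=(12.00,0)
θ=219°: B = A + 4.00·(cos219°, sin219°) = (-3.1086, -2.5173)
θ=219°: |BD| = 15.3169
θ=219°: circle(B,10.00) ∩ circle(D,10.00): a=7.6584, h=6.4303
θ=219°:   candidates: C₊=(3.3889,5.0842) cross=98.492; C₋=(5.5025,-7.6015) cross=-98.492
θ=219°:   branch + wants cross > 0 → take C=(3.3889,5.0842) (cross=98.492)
θ=219°: ex = (C−B)/|BC| = (0.6497,0.7601); ey = (-0.7601,0.6497)
θ=219°: P = B + 1.68·ex + -1.92·ey = (-0.5575,-2.4878)
θ=321°: B = A + 4.00·(cos321°, sin321°) = (3.1086, -2.5173)
θ=321°: |BD| = 9.2409
θ=321°: circle(B,10.00) ∩ circle(D,10.00): a=4.6204, h=8.8686
θ=321°:   candidates: C₊=(5.1384,7.2745) cross=81.953; C₋=(9.9702,-9.7918) cross=-81.953
θ=321°:   branch + wants cross > 0 → take C=(5.1384,7.2745) (cross=81.953)
θ=321°: ex = (C−B)/|BC| = (0.2030,0.9792); ey = (-0.9792,0.2030)
θ=321°: P = B + 1.68·ex + -1.92·ey = (5.3296,-1.2620)
θ=328°: B = A + 4.00·(cos328°, sin328°) = (3.3922, -2.1197)
θ=328°: |BD| = 8.8650
θ=328°: circle(B,10.00) ∩ circle(D,10.00): a=4.4325, h=8.9640
θ=328°:   candidates: C₊=(5.5527,7.6441) cross=79.465; C₋=(9.8395,-9.7638) cross=-79.465
θ=328°:   branch + wants cross > 0 → take C=(5.5527,7.6441) (cross=79.465)
θ=328°: ex = (C−B)/|BC| = (0.2161,0.9764); ey = (-0.9764,0.2161)
θ=328°: P = B + 1.68·ex + -1.92·ey = (5.6298,-0.8942)

θ=219°: -0.56 -2.49
θ=321°: 5.33 -1.26
θ=328°: 5.63 -0.89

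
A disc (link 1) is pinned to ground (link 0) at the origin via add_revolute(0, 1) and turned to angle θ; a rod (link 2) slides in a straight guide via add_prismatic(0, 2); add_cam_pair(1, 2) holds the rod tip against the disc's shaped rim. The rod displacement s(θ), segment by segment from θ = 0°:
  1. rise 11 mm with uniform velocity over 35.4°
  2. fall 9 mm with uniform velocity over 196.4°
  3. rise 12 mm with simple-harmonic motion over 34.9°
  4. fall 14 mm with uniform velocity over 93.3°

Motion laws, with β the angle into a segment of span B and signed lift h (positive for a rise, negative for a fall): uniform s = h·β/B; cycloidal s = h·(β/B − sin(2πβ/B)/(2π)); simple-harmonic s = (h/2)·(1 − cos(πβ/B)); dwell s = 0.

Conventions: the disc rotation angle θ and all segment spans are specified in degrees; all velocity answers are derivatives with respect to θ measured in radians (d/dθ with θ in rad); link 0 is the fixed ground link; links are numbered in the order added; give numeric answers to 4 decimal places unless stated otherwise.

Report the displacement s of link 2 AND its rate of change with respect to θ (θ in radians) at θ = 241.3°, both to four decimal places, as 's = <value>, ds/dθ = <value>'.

segment 1 (0° to 35.4°, uniform, h = 11) is passed completely: s = 0.0000 + (11) = 11.0000
segment 2 (35.4° to 231.8°, uniform, h = -9) is passed completely: s = 11.0000 + (-9) = 2.0000
θ = 241.3° falls in segment 3 (231.8° to 266.7°, simple-harmonic, h = 12): β = 241.3 − 231.8 = 9.5°, B = 34.9°; Δs = 12/2·(1 − cos(π·0.2722)) = 2.0634; s = 2.0000 + 2.0634 = 4.0634
velocity in seg [231.8°–266.7°] (simple-harmonic), θ in radians: β = 9.5° = 0.1658 rad, B = 34.9° = 0.6091 rad; ds/dθ = (πh/(2B)) sin(πβ/B) = (π·12/(2·0.6091)) sin(π·0.2722) = 23.353894 mm/rad

s = 4.0634, ds/dθ = 23.3539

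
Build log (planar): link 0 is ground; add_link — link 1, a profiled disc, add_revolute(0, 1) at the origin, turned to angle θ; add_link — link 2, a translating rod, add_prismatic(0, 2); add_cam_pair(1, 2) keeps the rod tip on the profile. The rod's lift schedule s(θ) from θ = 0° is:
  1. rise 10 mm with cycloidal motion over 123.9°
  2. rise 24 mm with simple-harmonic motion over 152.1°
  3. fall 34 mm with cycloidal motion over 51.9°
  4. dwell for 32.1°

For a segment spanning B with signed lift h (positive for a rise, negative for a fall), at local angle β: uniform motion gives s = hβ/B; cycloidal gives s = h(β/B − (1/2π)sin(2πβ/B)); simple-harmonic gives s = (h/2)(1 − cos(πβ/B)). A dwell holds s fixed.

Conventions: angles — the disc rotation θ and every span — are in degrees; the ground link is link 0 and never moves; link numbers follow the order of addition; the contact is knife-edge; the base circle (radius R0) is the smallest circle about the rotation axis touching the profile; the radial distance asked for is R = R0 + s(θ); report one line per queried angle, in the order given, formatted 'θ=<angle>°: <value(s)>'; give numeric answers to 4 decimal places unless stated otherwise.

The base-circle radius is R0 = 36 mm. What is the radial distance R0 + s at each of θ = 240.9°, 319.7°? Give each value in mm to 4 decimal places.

seg 1 [0°–123.9°] cycloidal, h=10: full span → s += 10 → s = 10.0000
seg 2 [123.9°–276°] simple-harmonic, h=24: θ=240.9° here. β=117, B=152.1. 24/2·(1 − cos(π·0.7692)) = 20.9821 → s = 30.9821
seg 2 [123.9°–276°] simple-harmonic, h=24: full span → s += 24 → s = 34.0000
seg 3 [276°–327.9°] cycloidal, h=-34: θ=319.7° here. β=43.7, B=51.9. -34·(0.8420 − sin(2π·0.8420)/(2π)) = -33.1601 → s = 0.8399
θ=240.9°: R = R0 + s = 36 + 30.9821 = 66.9821
θ=319.7°: R = R0 + s = 36 + 0.8399 = 36.8399

θ=240.9°: 66.9821
θ=319.7°: 36.8399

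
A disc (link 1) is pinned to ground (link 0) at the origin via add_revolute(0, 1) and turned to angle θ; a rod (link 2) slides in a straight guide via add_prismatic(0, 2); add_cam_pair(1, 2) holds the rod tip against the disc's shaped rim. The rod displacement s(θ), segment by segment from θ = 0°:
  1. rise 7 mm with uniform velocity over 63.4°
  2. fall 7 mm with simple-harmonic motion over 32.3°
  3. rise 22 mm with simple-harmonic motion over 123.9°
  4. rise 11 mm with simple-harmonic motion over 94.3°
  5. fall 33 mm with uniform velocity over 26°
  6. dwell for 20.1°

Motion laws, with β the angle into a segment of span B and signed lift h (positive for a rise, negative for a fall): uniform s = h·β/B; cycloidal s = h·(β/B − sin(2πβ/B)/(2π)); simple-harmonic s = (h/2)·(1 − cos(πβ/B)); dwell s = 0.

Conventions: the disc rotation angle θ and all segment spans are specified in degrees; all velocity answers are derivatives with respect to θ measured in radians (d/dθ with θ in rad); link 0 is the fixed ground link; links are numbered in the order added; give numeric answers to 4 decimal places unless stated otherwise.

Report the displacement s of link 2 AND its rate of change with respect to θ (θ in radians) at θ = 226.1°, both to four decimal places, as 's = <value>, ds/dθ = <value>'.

segment 1 (0° to 63.4°, uniform, h = 7) is passed completely: s = 0.0000 + (7) = 7.0000
segment 2 (63.4° to 95.7°, simple-harmonic, h = -7) is passed completely: s = 7.0000 + (-7) = 0.0000
segment 3 (95.7° to 219.6°, simple-harmonic, h = 22) is passed completely: s = 0.0000 + (22) = 22.0000
θ = 226.1° falls in segment 4 (219.6° to 313.9°, simple-harmonic, h = 11): β = 226.1 − 219.6 = 6.5°, B = 94.3°; Δs = 11/2·(1 − cos(π·0.0689)) = 0.1285; s = 22.0000 + 0.1285 = 22.1285
velocity in seg [219.6°–313.9°] (simple-harmonic), θ in radians: β = 6.5° = 0.1134 rad, B = 94.3° = 1.6458 rad; ds/dθ = (πh/(2B)) sin(πβ/B) = (π·11/(2·1.6458)) sin(π·0.0689) = 2.255670 mm/rad

s = 22.1285, ds/dθ = 2.2557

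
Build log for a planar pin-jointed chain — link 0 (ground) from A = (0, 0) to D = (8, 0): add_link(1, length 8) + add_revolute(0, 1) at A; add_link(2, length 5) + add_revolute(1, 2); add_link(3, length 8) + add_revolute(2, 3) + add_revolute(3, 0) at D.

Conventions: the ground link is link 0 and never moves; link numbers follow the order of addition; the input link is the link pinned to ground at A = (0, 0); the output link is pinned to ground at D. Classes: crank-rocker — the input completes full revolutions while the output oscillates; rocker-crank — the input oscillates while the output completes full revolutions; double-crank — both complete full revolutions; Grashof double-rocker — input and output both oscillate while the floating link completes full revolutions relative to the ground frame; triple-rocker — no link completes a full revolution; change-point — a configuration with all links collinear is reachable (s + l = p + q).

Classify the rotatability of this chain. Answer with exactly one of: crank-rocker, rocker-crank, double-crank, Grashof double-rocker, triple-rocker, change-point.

lengths: ground=8, input=8, coupler=5, output=8
sorted: s=5 (shortest), l=8 (longest), p+q=16
s + l = 13 vs p + q = 16
s + l < p + q (Grashof) with shortest = coupler link → Grashof double-rocker

Grashof double-rocker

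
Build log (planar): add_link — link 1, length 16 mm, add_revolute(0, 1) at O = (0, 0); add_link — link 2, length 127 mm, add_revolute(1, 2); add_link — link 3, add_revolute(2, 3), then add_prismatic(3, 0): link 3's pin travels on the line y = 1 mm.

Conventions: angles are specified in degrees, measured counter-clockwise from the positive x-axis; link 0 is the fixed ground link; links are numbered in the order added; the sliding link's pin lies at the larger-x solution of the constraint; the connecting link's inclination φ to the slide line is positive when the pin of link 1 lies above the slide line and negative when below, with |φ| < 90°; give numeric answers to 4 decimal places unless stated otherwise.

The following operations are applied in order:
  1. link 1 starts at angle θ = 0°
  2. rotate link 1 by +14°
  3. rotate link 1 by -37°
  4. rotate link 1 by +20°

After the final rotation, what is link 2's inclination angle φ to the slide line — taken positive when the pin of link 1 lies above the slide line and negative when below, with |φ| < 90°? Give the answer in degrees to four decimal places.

geometry: r = 16 mm, L = 127 mm, e = 1 mm; θ starts at 0°
rotate link 1 by +14°: θ ← 0° +14° = 14°
rotate link 1 by -37°: θ ← 14° -37° = -23°
rotate link 1 by +20°: θ ← -23° +20° = -3°
h = r sin θ − e = -0.837375 − 1 = -1.837375
sin φ = h / L = -1.837375 / 127 = -0.01446752
φ = arcsin(-0.01446752) = -0.828957°

-0.8290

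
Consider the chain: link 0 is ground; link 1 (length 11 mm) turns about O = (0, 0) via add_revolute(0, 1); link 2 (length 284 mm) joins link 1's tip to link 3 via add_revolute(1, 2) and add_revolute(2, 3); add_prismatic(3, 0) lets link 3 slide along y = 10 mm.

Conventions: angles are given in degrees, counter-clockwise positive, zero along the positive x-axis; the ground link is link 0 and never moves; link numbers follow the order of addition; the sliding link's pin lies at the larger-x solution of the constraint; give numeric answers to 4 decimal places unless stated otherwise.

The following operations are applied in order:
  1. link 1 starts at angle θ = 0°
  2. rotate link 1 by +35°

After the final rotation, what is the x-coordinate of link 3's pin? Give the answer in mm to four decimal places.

geometry: r = 11 mm, L = 284 mm, e = 10 mm; θ starts at 0°
rotate link 1 by +35°: θ ← 0° +35° = 35°
crank pin P = (r cos θ, r sin θ) = (9.010672, 6.309341)
h = r sin θ − e = 6.309341 − 10 = -3.690659
x = r cos θ + √(L² − h²) = 9.010672 + 283.976018 = 292.986691

292.9867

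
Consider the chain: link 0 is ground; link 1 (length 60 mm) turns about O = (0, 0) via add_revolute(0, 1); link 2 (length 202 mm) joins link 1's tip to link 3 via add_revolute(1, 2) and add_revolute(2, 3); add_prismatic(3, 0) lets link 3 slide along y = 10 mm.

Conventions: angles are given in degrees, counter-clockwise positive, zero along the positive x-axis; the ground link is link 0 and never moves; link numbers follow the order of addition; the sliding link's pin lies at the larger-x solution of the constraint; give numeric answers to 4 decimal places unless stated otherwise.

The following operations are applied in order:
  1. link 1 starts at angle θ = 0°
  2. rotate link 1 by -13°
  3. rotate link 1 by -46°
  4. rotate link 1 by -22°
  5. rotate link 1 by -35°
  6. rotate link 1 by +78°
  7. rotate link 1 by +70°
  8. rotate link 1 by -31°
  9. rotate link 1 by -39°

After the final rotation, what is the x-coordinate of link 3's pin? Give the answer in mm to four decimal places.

geometry: r = 60 mm, L = 202 mm, e = 10 mm; θ starts at 0°
rotate link 1 by -13°: θ ← 0° -13° = -13°
rotate link 1 by -46°: θ ← -13° -46° = -59°
rotate link 1 by -22°: θ ← -59° -22° = -81°
rotate link 1 by -35°: θ ← -81° -35° = -116°
rotate link 1 by +78°: θ ← -116° +78° = -38°
rotate link 1 by +70°: θ ← -38° +70° = 32°
rotate link 1 by -31°: θ ← 32° -31° = 1°
rotate link 1 by -39°: θ ← 1° -39° = -38°
crank pin P = (r cos θ, r sin θ) = (47.280645, -36.939689)
h = r sin θ − e = -36.939689 − 10 = -46.939689
x = r cos θ + √(L² − h²) = 47.280645 + 196.470521 = 243.751166

243.7512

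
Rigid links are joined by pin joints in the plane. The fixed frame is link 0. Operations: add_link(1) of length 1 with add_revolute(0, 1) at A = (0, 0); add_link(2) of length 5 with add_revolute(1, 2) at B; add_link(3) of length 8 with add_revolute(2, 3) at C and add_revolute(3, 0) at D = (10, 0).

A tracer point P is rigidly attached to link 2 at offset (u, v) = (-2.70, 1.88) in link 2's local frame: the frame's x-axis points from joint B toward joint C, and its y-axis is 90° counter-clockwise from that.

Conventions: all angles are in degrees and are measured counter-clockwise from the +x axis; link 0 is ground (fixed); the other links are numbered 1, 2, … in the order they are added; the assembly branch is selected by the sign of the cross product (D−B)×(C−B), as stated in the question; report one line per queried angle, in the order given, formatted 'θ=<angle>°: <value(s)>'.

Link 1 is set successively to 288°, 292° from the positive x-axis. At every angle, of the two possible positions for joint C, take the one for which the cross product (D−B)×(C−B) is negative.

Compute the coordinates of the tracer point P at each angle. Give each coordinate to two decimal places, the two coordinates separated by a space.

A=(0,0), D=(10.00,0)
θ=288°: B = A + 1.00·(cos288°, sin288°) = (0.3090, -0.9511)
θ=288°: |BD| = 9.7375
θ=288°: circle(B,5.00) ∩ circle(D,8.00): a=2.8662, h=4.0969
θ=288°:   candidates: C₊=(2.7614,3.4062) cross=39.894; C₋=(3.5617,-4.7485) cross=-39.894
θ=288°:   branch - wants cross < 0 → take C=(3.5617,-4.7485) (cross=-39.894)
θ=288°: ex = (C−B)/|BC| = (0.6505,-0.7595); ey = (0.7595,0.6505)
θ=288°: P = B + -2.70·ex + 1.88·ey = (-0.0196,2.3225)
θ=292°: B = A + 1.00·(cos292°, sin292°) = (0.3746, -0.9272)
θ=292°: |BD| = 9.6699
θ=292°: circle(B,5.00) ∩ circle(D,8.00): a=2.8184, h=4.1300
θ=292°:   candidates: C₊=(2.7840,3.4540) cross=39.936; C₋=(3.5760,-4.7679) cross=-39.936
θ=292°:   branch - wants cross < 0 → take C=(3.5760,-4.7679) (cross=-39.936)
θ=292°: ex = (C−B)/|BC| = (0.6403,-0.7681); ey = (0.7681,0.6403)
θ=292°: P = B + -2.70·ex + 1.88·ey = (0.0899,2.3505)

θ=288°: -0.02 2.32
θ=292°: 0.09 2.35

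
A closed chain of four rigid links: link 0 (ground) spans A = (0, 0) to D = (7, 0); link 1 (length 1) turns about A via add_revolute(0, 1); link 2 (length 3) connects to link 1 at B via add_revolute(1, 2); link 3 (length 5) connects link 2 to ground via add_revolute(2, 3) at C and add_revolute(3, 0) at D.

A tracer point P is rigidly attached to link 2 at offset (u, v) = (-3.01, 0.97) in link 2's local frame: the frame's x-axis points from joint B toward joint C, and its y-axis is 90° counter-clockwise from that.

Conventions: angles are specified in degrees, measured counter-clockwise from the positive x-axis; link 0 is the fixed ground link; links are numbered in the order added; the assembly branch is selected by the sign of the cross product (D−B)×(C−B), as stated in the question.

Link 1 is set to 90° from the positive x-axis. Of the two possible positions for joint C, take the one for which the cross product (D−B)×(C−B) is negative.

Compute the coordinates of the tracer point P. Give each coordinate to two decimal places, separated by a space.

A=(0,0), D=(7.00,0)
B = A + 1.00·(cos90°, sin90°) = (0.0000, 1.0000)
|BD| = 7.0711
circle(B,3.00) ∩ circle(D,5.00): a=2.4042, h=1.7944
  candidates: C₊=(2.6338,2.4364) cross=12.689; C₋=(2.1262,-1.1164) cross=-12.689
  branch - wants cross < 0 → take C=(2.1262,-1.1164) (cross=-12.689)
ex = (C−B)/|BC| = (0.7087,-0.7055); ey = (0.7055,0.7087)
P = B + -3.01·ex + 0.97·ey = (-1.4490,3.8109)

-1.45 3.81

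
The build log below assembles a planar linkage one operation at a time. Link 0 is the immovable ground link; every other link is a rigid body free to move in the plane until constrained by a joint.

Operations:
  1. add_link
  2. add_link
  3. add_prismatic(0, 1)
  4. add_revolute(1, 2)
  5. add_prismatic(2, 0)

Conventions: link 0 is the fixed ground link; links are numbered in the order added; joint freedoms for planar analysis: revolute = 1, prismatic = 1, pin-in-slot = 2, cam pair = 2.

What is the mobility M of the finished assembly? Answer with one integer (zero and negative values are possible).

L=1 J1=0 J2=0
add link → L=2 J1=0 J2=0
add link → L=3 J1=0 J2=0
P@0,1 dof=1 J1 → L=3 J1=1 J2=0
R@1,2 dof=1 J1 → L=3 J1=2 J2=0
P@2,0 dof=1 J1 → L=3 J1=3 J2=0
M=3(L−1)−2J1−J2=3·2−2·3−0=0

M = 0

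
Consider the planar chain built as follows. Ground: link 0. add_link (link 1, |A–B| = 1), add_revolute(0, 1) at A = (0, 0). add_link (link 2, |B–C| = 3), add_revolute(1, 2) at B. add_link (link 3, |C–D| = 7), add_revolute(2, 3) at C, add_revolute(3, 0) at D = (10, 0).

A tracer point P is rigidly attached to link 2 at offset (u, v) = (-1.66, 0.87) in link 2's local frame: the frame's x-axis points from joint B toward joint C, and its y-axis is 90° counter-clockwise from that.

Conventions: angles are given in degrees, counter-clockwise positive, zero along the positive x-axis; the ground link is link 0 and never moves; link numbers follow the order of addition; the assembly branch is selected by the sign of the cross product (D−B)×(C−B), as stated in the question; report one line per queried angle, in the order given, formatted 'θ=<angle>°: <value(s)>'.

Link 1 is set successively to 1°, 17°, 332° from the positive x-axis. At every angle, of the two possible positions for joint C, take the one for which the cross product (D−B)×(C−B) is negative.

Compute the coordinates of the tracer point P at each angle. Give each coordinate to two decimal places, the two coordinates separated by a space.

A=(0,0), D=(10.00,0)
θ=1°: B = A + 1.00·(cos1°, sin1°) = (0.9998, 0.0175)
θ=1°: |BD| = 9.0002
θ=1°: circle(B,3.00) ∩ circle(D,7.00): a=2.2779, h=1.9522
θ=1°:   candidates: C₊=(3.2815,1.9652) cross=17.570; C₋=(3.2740,-1.9392) cross=-17.570
θ=1°:   branch - wants cross < 0 → take C=(3.2740,-1.9392) (cross=-17.570)
θ=1°: ex = (C−B)/|BC| = (0.7580,-0.6522); ey = (0.6522,0.7580)
θ=1°: P = B + -1.66·ex + 0.87·ey = (0.3089,1.7596)
θ=17°: B = A + 1.00·(cos17°, sin17°) = (0.9563, 0.2924)
θ=17°: |BD| = 9.0484
θ=17°: circle(B,3.00) ∩ circle(D,7.00): a=2.3139, h=1.9094
θ=17°:   candidates: C₊=(3.3307,2.1260) cross=17.277; C₋=(3.2073,-1.6908) cross=-17.277
θ=17°:   branch - wants cross < 0 → take C=(3.2073,-1.6908) (cross=-17.277)
θ=17°: ex = (C−B)/|BC| = (0.7503,-0.6611); ey = (0.6611,0.7503)
θ=17°: P = B + -1.66·ex + 0.87·ey = (0.2859,2.0425)
θ=332°: B = A + 1.00·(cos332°, sin332°) = (0.8829, -0.4695)
θ=332°: |BD| = 9.1291
θ=332°: circle(B,3.00) ∩ circle(D,7.00): a=2.3738, h=1.8344
θ=332°:   candidates: C₊=(3.1592,1.4846) cross=16.747; C₋=(3.3479,-2.1794) cross=-16.747
θ=332°:   branch - wants cross < 0 → take C=(3.3479,-2.1794) (cross=-16.747)
θ=332°: ex = (C−B)/|BC| = (0.8217,-0.5700); ey = (0.5700,0.8217)
θ=332°: P = B + -1.66·ex + 0.87·ey = (0.0149,1.1915)

θ=1°: 0.31 1.76
θ=17°: 0.29 2.04
θ=332°: 0.01 1.19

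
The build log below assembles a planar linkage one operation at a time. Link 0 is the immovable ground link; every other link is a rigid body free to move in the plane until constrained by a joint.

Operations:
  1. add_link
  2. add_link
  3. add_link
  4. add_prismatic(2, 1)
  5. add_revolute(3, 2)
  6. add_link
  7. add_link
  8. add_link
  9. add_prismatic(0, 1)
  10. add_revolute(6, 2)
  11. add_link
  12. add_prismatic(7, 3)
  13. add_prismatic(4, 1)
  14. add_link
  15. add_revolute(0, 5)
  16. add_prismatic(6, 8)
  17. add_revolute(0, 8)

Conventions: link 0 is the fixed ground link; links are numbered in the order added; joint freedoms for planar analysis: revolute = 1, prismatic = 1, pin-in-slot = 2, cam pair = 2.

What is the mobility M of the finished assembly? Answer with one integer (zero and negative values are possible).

(L,J1,J2)=(1,0,0); link0 fixed
link1: (2,0,0)
link2: (3,0,0)
link3: (4,0,0)
P 2-1 [J1]: (4,1,0)
R 3-2 [J1]: (4,2,0)
link4: (5,2,0)
link5: (6,2,0)
link6: (7,2,0)
P 0-1 [J1]: (7,3,0)
R 6-2 [J1]: (7,4,0)
link7: (8,4,0)
P 7-3 [J1]: (8,5,0)
P 4-1 [J1]: (8,6,0)
link8: (9,6,0)
R 0-5 [J1]: (9,7,0)
P 6-8 [J1]: (9,8,0)
R 0-8 [J1]: (9,9,0)
Grübler: 3·8 − 2·9 − 0 = 6

M = 6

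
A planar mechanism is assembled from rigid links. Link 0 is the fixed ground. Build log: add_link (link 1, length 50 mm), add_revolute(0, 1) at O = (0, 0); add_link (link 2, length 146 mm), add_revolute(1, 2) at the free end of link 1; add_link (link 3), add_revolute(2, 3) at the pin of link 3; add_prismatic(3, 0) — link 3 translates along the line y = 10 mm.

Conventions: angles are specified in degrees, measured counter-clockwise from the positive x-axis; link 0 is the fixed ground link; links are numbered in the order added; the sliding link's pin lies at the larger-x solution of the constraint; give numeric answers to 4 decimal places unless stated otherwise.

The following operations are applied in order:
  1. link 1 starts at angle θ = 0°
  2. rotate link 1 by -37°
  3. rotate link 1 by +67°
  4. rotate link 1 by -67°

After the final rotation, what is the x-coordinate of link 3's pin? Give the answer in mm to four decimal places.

geometry: r = 50 mm, L = 146 mm, e = 10 mm; θ starts at 0°
rotate link 1 by -37°: θ ← 0° -37° = -37°
rotate link 1 by +67°: θ ← -37° +67° = 30°
rotate link 1 by -67°: θ ← 30° -67° = -37°
crank pin P = (r cos θ, r sin θ) = (39.931776, -30.090751)
h = r sin θ − e = -30.090751 − 10 = -40.090751
x = r cos θ + √(L² − h²) = 39.931776 + 140.387790 = 180.319566

180.3196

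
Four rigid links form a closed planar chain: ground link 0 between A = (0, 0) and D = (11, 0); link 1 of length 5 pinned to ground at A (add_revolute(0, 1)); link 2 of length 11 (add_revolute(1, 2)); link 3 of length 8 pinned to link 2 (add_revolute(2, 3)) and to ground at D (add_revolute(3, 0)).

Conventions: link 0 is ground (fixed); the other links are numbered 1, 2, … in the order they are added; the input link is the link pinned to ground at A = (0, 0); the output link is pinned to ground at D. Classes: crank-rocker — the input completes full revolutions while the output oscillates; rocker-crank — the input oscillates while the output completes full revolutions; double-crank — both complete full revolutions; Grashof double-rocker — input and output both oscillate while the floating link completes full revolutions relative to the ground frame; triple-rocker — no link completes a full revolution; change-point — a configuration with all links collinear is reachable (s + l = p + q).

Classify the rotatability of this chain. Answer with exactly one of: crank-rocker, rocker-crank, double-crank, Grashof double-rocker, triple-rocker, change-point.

lengths: ground=11, input=5, coupler=11, output=8
sorted: s=5 (shortest), l=11 (longest), p+q=19
s + l = 16 vs p + q = 19
s + l < p + q (Grashof) with shortest = input link → crank-rocker

crank-rocker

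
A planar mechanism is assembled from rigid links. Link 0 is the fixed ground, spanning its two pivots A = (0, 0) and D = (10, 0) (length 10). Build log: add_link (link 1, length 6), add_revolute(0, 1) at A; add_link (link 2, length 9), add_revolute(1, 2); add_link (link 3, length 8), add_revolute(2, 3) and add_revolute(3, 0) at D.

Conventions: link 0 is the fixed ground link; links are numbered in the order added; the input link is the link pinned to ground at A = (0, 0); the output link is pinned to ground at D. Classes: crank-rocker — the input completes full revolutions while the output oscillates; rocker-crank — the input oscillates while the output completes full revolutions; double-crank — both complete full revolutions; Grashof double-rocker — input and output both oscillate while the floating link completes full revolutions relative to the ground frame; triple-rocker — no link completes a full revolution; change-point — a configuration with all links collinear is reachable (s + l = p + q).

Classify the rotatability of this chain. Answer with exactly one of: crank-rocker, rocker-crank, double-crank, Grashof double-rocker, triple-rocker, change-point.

lengths: ground=10, input=6, coupler=9, output=8
sorted: s=6 (shortest), l=10 (longest), p+q=17
s + l = 16 vs p + q = 17
s + l < p + q (Grashof) with shortest = input link → crank-rocker

crank-rocker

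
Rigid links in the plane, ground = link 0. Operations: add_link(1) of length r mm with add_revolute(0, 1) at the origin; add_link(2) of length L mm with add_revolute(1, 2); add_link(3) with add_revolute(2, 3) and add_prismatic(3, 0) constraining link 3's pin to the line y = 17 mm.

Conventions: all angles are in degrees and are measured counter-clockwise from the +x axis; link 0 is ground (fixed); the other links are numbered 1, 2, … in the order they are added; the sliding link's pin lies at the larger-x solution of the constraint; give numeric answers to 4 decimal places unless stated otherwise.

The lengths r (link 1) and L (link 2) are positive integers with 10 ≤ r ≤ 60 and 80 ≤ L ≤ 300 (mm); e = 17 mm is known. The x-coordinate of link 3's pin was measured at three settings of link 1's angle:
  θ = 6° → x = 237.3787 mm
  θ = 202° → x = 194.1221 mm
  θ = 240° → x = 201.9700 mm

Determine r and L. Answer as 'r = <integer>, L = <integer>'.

constraint per measurement: (x − r cos θ)² + (r sin θ − e)² = L²
subtracting the θ₁ and θ₂ equations cancels the r² and L² terms:
r = (x₁² − x₂²) / (2[(x₁cos θ₁ + e sin θ₁) − (x₂cos θ₂ + e sin θ₂)]) = 22.0000 → r = 22
L² = (x₁ − r cos θ₁)² + (r sin θ₁ − e)² = 46656.0141 → L = 216.0000 → L = 216
check at θ₃=240°: x = 201.9700 (printed 201.9700) ✓

r = 22, L = 216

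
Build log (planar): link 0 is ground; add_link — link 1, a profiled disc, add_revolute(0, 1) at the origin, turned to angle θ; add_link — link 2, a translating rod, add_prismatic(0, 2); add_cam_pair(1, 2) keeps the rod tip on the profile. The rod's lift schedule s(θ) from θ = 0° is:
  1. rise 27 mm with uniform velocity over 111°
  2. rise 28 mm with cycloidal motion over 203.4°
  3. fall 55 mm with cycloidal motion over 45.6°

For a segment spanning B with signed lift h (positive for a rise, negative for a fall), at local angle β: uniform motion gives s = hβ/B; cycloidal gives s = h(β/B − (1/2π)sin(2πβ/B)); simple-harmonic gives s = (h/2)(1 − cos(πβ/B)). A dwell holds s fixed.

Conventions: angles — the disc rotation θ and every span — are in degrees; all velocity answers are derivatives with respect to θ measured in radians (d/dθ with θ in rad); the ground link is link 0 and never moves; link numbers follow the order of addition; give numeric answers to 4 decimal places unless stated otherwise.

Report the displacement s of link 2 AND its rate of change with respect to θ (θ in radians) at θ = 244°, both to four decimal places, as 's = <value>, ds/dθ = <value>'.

seg 1 [0°–111°] uniform, h=27: full span → s += 27 → s = 27.0000
seg 2 [111°–314.4°] cycloidal, h=28: θ=244° here. β=133, B=203.4. 28·(0.6539 − sin(2π·0.6539)/(2π)) = 21.9768 → s = 48.9768
velocity in seg [111°–314.4°] (cycloidal), θ in radians: β = 133° = 2.3213 rad, B = 203.4° = 3.5500 rad; ds/dθ = (h/B)(1 − cos(2πβ/B)) = (28/3.5500)(1 − cos(2π·0.6539)) = 12.366293 mm/rad

s = 48.9768, ds/dθ = 12.3663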